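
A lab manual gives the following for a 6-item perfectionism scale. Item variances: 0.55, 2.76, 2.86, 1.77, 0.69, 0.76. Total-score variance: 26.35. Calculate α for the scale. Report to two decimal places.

α = 0.77

ΣVar(i) = 0.55 + 2.76 + 2.86 + 1.77 + 0.69 + 0.76 = 9.39
α = (k/(k−1))·(1 − ΣVar(i)/total variance) = (6/5)·(1 − 9.39/26.35) = 0.77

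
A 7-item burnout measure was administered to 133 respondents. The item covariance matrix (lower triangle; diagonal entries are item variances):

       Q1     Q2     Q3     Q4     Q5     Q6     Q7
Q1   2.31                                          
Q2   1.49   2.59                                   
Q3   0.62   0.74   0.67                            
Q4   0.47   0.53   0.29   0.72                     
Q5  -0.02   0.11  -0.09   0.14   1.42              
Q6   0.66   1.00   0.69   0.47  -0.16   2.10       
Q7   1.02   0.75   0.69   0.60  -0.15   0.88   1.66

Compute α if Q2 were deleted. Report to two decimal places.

α = 0.69

Remaining items: Q1, Q3, Q4, Q5, Q6, Q7 (k = 6).
ΣVar(i) = 2.31 + 0.67 + 0.72 + 1.42 + 2.10 + 1.66 = 8.88
total variance = 8.88 + 2 × 6.11 = 21.10
α (item deleted) = (6/5)·(1 − 8.88/21.10) = 0.69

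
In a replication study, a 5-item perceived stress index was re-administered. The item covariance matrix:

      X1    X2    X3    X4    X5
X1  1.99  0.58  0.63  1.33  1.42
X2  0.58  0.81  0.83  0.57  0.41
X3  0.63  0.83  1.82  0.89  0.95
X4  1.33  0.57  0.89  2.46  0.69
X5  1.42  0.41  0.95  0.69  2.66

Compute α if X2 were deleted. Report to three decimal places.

Remaining items: X1, X3, X4, X5 (k = 4).
Σσᵢ² = 1.99 + 1.82 + 2.46 + 2.66 = 8.93
σ²_T = 8.93 + 2 × 5.91 = 20.75
α (item deleted) = (4/3)·(1 − 8.93/20.75) = 0.760

α = 0.760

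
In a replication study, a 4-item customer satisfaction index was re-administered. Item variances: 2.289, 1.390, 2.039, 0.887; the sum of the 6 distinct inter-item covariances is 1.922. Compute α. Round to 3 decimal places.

α = 0.491

Σσ²ᵢ = 2.289 + 1.390 + 2.039 + 0.887 = 6.605
Sum of distinct covariances = 1.922
Var(T) = Σσ²ᵢ + 2·Σcov = 6.605 + 2 × 1.922 = 10.449
α = (4/3)·(1 − 6.605/10.449) = 0.491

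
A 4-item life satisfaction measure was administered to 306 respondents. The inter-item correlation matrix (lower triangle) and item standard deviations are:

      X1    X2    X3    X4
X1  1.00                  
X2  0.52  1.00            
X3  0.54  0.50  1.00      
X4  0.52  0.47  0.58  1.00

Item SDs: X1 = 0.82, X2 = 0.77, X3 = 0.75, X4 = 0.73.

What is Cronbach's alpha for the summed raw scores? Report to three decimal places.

Cronbach's alpha = 0.813

Σσ²ᵢ = 0.82² + 0.77² + 0.75² + 0.73² = 2.3607
Covariances σ_ij = r_ij · s_i · s_j:
  σ(X1,X2) = 0.52 × 0.82 × 0.77 = 0.3283
  σ(X1,X3) = 0.54 × 0.82 × 0.75 = 0.3321
  σ(X1,X4) = 0.52 × 0.82 × 0.73 = 0.3113
  σ(X2,X3) = 0.50 × 0.77 × 0.75 = 0.2888
  σ(X2,X4) = 0.47 × 0.77 × 0.73 = 0.2642
  σ(X3,X4) = 0.58 × 0.75 × 0.73 = 0.3175
σ²_T = Σσ²ᵢ + 2·Σσ_ij = 2.3607 + 2 × 1.8422 = 6.0451
α = (4/3)·(1 − 2.3607/6.0451) = 0.813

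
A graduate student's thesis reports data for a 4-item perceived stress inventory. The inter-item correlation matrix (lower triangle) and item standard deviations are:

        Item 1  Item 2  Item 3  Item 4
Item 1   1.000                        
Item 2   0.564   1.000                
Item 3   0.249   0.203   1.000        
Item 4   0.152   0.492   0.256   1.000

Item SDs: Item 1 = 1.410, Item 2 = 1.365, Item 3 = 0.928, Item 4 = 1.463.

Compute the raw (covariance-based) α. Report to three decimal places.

Σσ²ᵢ = 1.410² + 1.365² + 0.928² + 1.463² = 6.8529
Covariances σ_ij = r_ij · s_i · s_j:
  σ(Item 1,Item 2) = 0.564 × 1.410 × 1.365 = 1.0855
  σ(Item 1,Item 3) = 0.249 × 1.410 × 0.928 = 0.3258
  σ(Item 1,Item 4) = 0.152 × 1.410 × 1.463 = 0.3136
  σ(Item 2,Item 3) = 0.203 × 1.365 × 0.928 = 0.2571
  σ(Item 2,Item 4) = 0.492 × 1.365 × 1.463 = 0.9825
  σ(Item 3,Item 4) = 0.256 × 0.928 × 1.463 = 0.3476
σ²_T = Σσ²ᵢ + 2·Σσ_ij = 6.8529 + 2 × 3.3121 = 13.4771
α = (4/3)·(1 − 6.8529/13.4771) = 0.655

α = 0.655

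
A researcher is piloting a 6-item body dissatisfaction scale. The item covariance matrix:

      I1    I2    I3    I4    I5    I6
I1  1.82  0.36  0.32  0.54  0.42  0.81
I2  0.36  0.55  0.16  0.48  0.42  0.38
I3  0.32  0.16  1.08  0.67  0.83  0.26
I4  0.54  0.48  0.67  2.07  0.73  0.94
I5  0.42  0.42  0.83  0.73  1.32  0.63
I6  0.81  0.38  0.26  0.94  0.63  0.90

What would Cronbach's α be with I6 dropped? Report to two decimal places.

Remaining items: I1, I2, I3, I4, I5 (k = 5).
Σσᵢ² = 1.82 + 0.55 + 1.08 + 2.07 + 1.32 = 6.84
σ²_T = 6.84 + 2 × 4.93 = 16.70
α (item deleted) = (5/4)·(1 − 6.84/16.70) = 0.74

Cronbach's α = 0.74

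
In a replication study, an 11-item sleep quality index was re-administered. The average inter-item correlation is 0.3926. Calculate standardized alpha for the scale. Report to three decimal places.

standardized alpha = 0.877

Standardized α = k·r̄ / (1 + (k−1)·r̄) = 11 × 0.3926 / (1 + 10 × 0.3926)
  = 4.3186 / 4.9260 = 0.877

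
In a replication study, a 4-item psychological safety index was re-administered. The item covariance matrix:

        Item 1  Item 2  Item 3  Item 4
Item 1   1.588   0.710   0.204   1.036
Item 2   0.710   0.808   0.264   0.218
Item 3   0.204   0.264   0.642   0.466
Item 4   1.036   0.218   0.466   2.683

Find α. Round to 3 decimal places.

sum of item variances = 1.588 + 0.808 + 0.642 + 2.683 = 5.721
Σ_{i<j} σ_ij = 2.898
total variance = 5.721 + 2 × 2.898 = 11.517
α = (k/(k−1))·(1 − sum of item variances/total variance) = (4/3)·(1 − 5.721/11.517) = 0.671

α = 0.671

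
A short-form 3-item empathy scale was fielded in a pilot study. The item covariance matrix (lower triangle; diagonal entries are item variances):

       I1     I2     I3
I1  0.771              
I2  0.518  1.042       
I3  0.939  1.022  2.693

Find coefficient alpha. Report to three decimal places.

Σσ²ᵢ = 0.771 + 1.042 + 2.693 = 4.506
Σ_{i<j} σ_ij = 2.479
σ²_total = 4.506 + 2 × 2.479 = 9.464
α = (k/(k−1))·(1 − Σσ²ᵢ/σ²_total) = (3/2)·(1 − 4.506/9.464) = 0.786

α = 0.786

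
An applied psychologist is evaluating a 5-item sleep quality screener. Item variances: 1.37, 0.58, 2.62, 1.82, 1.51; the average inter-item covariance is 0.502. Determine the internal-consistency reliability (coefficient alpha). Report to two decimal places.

sum of item variances = 1.37 + 0.58 + 2.62 + 1.82 + 1.51 = 7.90
Sum of the 10 distinct covariances = 10 × 0.502 = 5.020
σ²_total = sum of item variances + 2·Σcov = 7.90 + 2 × 5.020 = 17.940
α = (5/4)·(1 − 7.90/17.940) = 0.70

coefficient alpha = 0.70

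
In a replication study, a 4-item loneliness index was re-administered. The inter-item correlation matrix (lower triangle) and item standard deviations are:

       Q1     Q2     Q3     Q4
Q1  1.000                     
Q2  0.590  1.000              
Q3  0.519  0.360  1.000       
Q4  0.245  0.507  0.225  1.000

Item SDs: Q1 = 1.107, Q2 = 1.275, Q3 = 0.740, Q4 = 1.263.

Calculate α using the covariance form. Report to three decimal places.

α = 0.724

Σσ²ᵢ = 1.107² + 1.275² + 0.740² + 1.263² = 4.9938
Covariances σ_ij = r_ij · s_i · s_j:
  σ(Q1,Q2) = 0.590 × 1.107 × 1.275 = 0.8327
  σ(Q1,Q3) = 0.519 × 1.107 × 0.740 = 0.4252
  σ(Q1,Q4) = 0.245 × 1.107 × 1.263 = 0.3425
  σ(Q2,Q3) = 0.360 × 1.275 × 0.740 = 0.3397
  σ(Q2,Q4) = 0.507 × 1.275 × 1.263 = 0.8164
  σ(Q3,Q4) = 0.225 × 0.740 × 1.263 = 0.2103
σ²_T = Σσ²ᵢ + 2·Σσ_ij = 4.9938 + 2 × 2.9668 = 10.9274
α = (4/3)·(1 − 4.9938/10.9274) = 0.724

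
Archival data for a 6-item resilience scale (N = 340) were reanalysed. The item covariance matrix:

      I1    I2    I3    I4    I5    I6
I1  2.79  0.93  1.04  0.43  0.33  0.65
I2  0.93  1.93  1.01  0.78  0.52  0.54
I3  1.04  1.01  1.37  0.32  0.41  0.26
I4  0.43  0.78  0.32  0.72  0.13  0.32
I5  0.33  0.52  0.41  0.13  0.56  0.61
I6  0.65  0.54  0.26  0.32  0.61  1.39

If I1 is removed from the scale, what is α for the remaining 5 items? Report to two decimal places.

α = 0.78

Remaining items: I2, I3, I4, I5, I6 (k = 5).
sum of item variances = 1.93 + 1.37 + 0.72 + 0.56 + 1.39 = 5.97
total variance = 5.97 + 2 × 4.90 = 15.77
α (item deleted) = (5/4)·(1 − 5.97/15.77) = 0.78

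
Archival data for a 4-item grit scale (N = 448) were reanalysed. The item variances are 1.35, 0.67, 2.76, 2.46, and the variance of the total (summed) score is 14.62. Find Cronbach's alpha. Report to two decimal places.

Σσᵢ² = 1.35 + 0.67 + 2.76 + 2.46 = 7.24
α = (k/(k−1))·(1 − Σσᵢ²/σ²_total) = (4/3)·(1 − 7.24/14.62) = 0.67

Cronbach's alpha = 0.67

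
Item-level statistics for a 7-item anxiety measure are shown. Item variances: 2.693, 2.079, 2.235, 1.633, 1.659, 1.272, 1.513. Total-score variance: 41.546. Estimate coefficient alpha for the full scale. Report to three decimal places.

sum of item variances = 2.693 + 2.079 + 2.235 + 1.633 + 1.659 + 1.272 + 1.513 = 13.084
α = (k/(k−1))·(1 − sum of item variances/total variance) = (7/6)·(1 − 13.084/41.546) = 0.799

coefficient alpha = 0.799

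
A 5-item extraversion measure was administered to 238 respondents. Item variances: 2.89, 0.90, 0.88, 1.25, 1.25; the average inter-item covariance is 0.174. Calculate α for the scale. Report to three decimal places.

α = 0.408

sum of item variances = 2.89 + 0.90 + 0.88 + 1.25 + 1.25 = 7.17
Sum of the 10 distinct covariances = 10 × 0.174 = 1.740
total variance = sum of item variances + 2·Σcov = 7.17 + 2 × 1.740 = 10.650
α = (5/4)·(1 − 7.17/10.650) = 0.408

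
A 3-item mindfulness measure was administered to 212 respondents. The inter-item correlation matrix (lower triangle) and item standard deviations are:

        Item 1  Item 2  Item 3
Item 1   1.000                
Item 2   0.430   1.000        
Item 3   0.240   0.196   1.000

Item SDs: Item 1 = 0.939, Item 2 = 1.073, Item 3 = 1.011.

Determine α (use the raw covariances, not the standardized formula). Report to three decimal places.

Σσ²ᵢ = 0.939² + 1.073² + 1.011² = 3.0552
Covariances σ_ij = r_ij · s_i · s_j:
  σ(Item 1,Item 2) = 0.430 × 0.939 × 1.073 = 0.4332
  σ(Item 1,Item 3) = 0.240 × 0.939 × 1.011 = 0.2278
  σ(Item 2,Item 3) = 0.196 × 1.073 × 1.011 = 0.2126
σ²_T = Σσ²ᵢ + 2·Σσ_ij = 3.0552 + 2 × 0.8736 = 4.8024
α = (3/2)·(1 − 3.0552/4.8024) = 0.546

α = 0.546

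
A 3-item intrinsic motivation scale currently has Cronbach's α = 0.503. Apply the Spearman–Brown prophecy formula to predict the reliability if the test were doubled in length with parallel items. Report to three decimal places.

Length factor m = 2
α' = m·α / (1 + (m−1)·α)
   = 2 × 0.503 / (1 + (2 − 1) × 0.503)
   = 1.0060 / 1.5030 = 0.669

predicted reliability = 0.669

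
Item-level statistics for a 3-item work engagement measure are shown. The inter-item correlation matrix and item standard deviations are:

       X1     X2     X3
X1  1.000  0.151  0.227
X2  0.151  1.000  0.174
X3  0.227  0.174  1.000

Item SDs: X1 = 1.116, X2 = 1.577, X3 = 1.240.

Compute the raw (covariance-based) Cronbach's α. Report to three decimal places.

Cronbach's α = 0.388

Σσ²ᵢ = 1.116² + 1.577² + 1.240² = 5.2700
Covariances σ_ij = r_ij · s_i · s_j:
  σ(X1,X2) = 0.151 × 1.116 × 1.577 = 0.2657
  σ(X1,X3) = 0.227 × 1.116 × 1.240 = 0.3141
  σ(X2,X3) = 0.174 × 1.577 × 1.240 = 0.3403
σ²_T = Σσ²ᵢ + 2·Σσ_ij = 5.2700 + 2 × 0.9201 = 7.1102
α = (3/2)·(1 − 5.2700/7.1102) = 0.388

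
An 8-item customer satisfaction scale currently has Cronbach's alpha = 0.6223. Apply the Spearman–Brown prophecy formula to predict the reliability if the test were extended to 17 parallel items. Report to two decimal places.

Length factor m = 17/8 = 2.1250
α' = m·α / (1 + (m−1)·α)
   = 17/8 × 0.6223 / (1 + (17/8 − 1) × 0.6223)
   = 1.3224 / 1.7001 = 0.78

predicted reliability = 0.78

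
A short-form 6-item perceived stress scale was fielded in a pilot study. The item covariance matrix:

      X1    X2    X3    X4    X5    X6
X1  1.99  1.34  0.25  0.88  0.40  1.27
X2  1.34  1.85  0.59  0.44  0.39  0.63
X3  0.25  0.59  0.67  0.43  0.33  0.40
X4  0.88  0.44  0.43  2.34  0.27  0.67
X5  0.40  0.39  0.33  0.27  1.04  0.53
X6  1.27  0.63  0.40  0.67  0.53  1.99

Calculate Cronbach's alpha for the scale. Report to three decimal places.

α = 0.769

Σσᵢ² = 1.99 + 1.85 + 0.67 + 2.34 + 1.04 + 1.99 = 9.88
Σ_{i<j} σ_ij = 8.82
total variance = 9.88 + 2 × 8.82 = 27.52
α = (k/(k−1))·(1 − Σσᵢ²/total variance) = (6/5)·(1 − 9.88/27.52) = 0.769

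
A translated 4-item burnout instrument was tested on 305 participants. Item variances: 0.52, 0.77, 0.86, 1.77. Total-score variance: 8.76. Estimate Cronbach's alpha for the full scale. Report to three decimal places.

Σσ²ᵢ = 0.52 + 0.77 + 0.86 + 1.77 = 3.92
α = (k/(k−1))·(1 − Σσ²ᵢ/total variance) = (4/3)·(1 − 3.92/8.76) = 0.737

Cronbach's alpha = 0.737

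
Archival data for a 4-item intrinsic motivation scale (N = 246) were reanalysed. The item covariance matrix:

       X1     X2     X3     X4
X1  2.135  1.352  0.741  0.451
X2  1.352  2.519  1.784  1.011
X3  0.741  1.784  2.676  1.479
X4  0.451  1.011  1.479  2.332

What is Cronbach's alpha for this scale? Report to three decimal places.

sum of item variances = 2.135 + 2.519 + 2.676 + 2.332 = 9.662
Sum of the distinct covariances = 6.818
Var(T) = 9.662 + 2 × 6.818 = 23.298
α = (k/(k−1))·(1 − sum of item variances/Var(T)) = (4/3)·(1 − 9.662/23.298) = 0.780

α = 0.780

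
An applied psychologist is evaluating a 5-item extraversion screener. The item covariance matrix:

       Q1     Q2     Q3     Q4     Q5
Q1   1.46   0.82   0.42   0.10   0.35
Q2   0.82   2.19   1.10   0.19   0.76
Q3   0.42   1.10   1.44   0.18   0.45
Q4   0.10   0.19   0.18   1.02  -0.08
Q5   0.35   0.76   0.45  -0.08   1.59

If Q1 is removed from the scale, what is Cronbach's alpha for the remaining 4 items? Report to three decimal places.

Remaining items: Q2, Q3, Q4, Q5 (k = 4).
Σσ²ᵢ = 2.19 + 1.44 + 1.02 + 1.59 = 6.24
total variance = 6.24 + 2 × 2.60 = 11.44
α (item deleted) = (4/3)·(1 − 6.24/11.44) = 0.606

α = 0.606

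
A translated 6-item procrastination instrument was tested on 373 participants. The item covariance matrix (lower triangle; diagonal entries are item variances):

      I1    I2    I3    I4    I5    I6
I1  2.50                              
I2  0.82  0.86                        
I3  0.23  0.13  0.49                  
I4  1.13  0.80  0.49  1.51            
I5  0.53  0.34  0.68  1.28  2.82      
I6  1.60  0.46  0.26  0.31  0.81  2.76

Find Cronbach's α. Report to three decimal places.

α = 0.772

ΣVar(i) = 2.50 + 0.86 + 0.49 + 1.51 + 2.82 + 2.76 = 10.94
Sum of off-diagonal covariances = 9.87
σ²_total = 10.94 + 2 × 9.87 = 30.68
α = (k/(k−1))·(1 − ΣVar(i)/σ²_total) = (6/5)·(1 − 10.94/30.68) = 0.772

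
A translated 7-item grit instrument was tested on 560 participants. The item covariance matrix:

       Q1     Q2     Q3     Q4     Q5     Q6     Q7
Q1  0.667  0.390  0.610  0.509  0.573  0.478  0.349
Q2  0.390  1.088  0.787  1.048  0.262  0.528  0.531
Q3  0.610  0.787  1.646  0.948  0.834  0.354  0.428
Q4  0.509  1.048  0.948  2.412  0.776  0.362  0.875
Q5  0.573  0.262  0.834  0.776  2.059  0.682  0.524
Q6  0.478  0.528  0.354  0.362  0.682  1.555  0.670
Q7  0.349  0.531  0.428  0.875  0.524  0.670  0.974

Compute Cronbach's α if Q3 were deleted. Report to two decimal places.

α = 0.79

Remaining items: Q1, Q2, Q4, Q5, Q6, Q7 (k = 6).
ΣVar(i) = 0.667 + 1.088 + 2.412 + 2.059 + 1.555 + 0.974 = 8.755
total variance = 8.755 + 2 × 8.557 = 25.869
α (item deleted) = (6/5)·(1 − 8.755/25.869) = 0.79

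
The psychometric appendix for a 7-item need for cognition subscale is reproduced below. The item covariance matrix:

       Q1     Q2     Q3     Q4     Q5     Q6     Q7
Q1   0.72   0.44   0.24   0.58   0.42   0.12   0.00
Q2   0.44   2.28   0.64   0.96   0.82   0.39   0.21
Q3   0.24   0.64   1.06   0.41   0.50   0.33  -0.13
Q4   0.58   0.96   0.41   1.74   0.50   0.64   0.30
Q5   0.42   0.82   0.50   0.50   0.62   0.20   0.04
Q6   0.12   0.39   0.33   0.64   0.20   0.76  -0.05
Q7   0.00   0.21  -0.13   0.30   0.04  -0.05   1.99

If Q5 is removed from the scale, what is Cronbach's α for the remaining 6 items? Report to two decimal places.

Cronbach's α = 0.65

Remaining items: Q1, Q2, Q3, Q4, Q6, Q7 (k = 6).
sum of item variances = 0.72 + 2.28 + 1.06 + 1.74 + 0.76 + 1.99 = 8.55
Var(T) = 8.55 + 2 × 5.08 = 18.71
α (item deleted) = (6/5)·(1 − 8.55/18.71) = 0.65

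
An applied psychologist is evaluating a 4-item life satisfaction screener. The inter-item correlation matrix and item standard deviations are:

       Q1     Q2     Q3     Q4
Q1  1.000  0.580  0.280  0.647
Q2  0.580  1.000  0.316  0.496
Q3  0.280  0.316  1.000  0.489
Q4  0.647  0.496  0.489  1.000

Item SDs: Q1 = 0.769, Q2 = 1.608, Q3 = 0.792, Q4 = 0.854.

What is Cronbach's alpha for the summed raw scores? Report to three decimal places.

Σσ²ᵢ = 0.769² + 1.608² + 0.792² + 0.854² = 4.5336
Covariances σ_ij = r_ij · s_i · s_j:
  σ(Q1,Q2) = 0.580 × 0.769 × 1.608 = 0.7172
  σ(Q1,Q3) = 0.280 × 0.769 × 0.792 = 0.1705
  σ(Q1,Q4) = 0.647 × 0.769 × 0.854 = 0.4249
  σ(Q2,Q3) = 0.316 × 1.608 × 0.792 = 0.4024
  σ(Q2,Q4) = 0.496 × 1.608 × 0.854 = 0.6811
  σ(Q3,Q4) = 0.489 × 0.792 × 0.854 = 0.3307
σ²_T = Σσ²ᵢ + 2·Σσ_ij = 4.5336 + 2 × 2.7268 = 9.9872
α = (4/3)·(1 − 4.5336/9.9872) = 0.728

Cronbach's alpha = 0.728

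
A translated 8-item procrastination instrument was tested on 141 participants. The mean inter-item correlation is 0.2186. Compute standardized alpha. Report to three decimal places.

Standardized α = k·r̄ / (1 + (k−1)·r̄) = 8 × 0.2186 / (1 + 7 × 0.2186)
  = 1.7488 / 2.5302 = 0.691

standardized alpha = 0.691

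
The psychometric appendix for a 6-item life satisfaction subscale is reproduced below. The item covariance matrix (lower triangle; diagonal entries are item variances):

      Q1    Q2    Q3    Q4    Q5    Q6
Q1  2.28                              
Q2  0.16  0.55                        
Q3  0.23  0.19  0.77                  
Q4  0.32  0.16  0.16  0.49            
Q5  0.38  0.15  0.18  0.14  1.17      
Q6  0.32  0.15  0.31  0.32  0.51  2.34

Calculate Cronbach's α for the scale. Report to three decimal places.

ΣVar(i) = 2.28 + 0.55 + 0.77 + 0.49 + 1.17 + 2.34 = 7.60
Σ_{i<j} σ_ij = 3.68
σ²_total = 7.60 + 2 × 3.68 = 14.96
α = (k/(k−1))·(1 − ΣVar(i)/σ²_total) = (6/5)·(1 − 7.60/14.96) = 0.590

α = 0.590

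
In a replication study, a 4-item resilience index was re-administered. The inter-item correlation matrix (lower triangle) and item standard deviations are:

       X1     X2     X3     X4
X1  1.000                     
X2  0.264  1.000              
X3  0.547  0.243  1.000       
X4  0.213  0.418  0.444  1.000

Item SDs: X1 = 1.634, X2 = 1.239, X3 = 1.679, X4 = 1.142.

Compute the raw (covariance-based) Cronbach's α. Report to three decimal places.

Σσ²ᵢ = 1.634² + 1.239² + 1.679² + 1.142² = 8.3283
Covariances σ_ij = r_ij · s_i · s_j:
  σ(X1,X2) = 0.264 × 1.634 × 1.239 = 0.5345
  σ(X1,X3) = 0.547 × 1.634 × 1.679 = 1.5007
  σ(X1,X4) = 0.213 × 1.634 × 1.142 = 0.3975
  σ(X2,X3) = 0.243 × 1.239 × 1.679 = 0.5055
  σ(X2,X4) = 0.418 × 1.239 × 1.142 = 0.5914
  σ(X3,X4) = 0.444 × 1.679 × 1.142 = 0.8513
σ²_T = Σσ²ᵢ + 2·Σσ_ij = 8.3283 + 2 × 4.3809 = 17.0901
α = (4/3)·(1 − 8.3283/17.0901) = 0.684

α = 0.684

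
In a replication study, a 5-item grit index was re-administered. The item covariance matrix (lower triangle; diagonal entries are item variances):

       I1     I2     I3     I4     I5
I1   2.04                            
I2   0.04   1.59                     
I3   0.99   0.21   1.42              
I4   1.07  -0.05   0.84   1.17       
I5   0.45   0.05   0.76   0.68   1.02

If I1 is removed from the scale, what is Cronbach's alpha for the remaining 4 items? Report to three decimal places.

Remaining items: I2, I3, I4, I5 (k = 4).
ΣVar(i) = 1.59 + 1.42 + 1.17 + 1.02 = 5.20
total variance = 5.20 + 2 × 2.49 = 10.18
α (item deleted) = (4/3)·(1 − 5.20/10.18) = 0.652

Cronbach's alpha = 0.652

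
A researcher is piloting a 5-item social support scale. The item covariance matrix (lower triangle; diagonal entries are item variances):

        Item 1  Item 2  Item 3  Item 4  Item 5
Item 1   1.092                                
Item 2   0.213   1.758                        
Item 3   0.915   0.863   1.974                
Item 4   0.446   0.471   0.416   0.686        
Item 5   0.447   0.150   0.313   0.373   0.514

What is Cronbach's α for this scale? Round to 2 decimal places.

ΣVar(i) = 1.092 + 1.758 + 1.974 + 0.686 + 0.514 = 6.024
Sum of off-diagonal covariances = 4.607
total variance = 6.024 + 2 × 4.607 = 15.238
α = (k/(k−1))·(1 − ΣVar(i)/total variance) = (5/4)·(1 − 6.024/15.238) = 0.76

α = 0.76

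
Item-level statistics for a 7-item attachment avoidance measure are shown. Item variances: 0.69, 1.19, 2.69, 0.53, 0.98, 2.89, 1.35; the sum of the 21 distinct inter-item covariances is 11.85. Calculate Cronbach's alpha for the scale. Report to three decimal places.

α = 0.813

Σσ²ᵢ = 0.69 + 1.19 + 2.69 + 0.53 + 0.98 + 2.89 + 1.35 = 10.32
Sum of distinct covariances = 11.85
σ²_T = Σσ²ᵢ + 2·Σcov = 10.32 + 2 × 11.85 = 34.02
α = (7/6)·(1 − 10.32/34.02) = 0.813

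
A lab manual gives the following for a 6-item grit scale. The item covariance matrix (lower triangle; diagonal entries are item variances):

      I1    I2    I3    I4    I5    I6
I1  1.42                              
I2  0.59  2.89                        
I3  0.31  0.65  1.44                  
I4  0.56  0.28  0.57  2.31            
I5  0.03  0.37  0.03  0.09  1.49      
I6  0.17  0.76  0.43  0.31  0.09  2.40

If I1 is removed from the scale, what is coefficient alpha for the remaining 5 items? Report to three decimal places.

Remaining items: I2, I3, I4, I5, I6 (k = 5).
ΣVar(i) = 2.89 + 1.44 + 2.31 + 1.49 + 2.40 = 10.53
total variance = 10.53 + 2 × 3.58 = 17.69
α (item deleted) = (5/4)·(1 − 10.53/17.69) = 0.506

α = 0.506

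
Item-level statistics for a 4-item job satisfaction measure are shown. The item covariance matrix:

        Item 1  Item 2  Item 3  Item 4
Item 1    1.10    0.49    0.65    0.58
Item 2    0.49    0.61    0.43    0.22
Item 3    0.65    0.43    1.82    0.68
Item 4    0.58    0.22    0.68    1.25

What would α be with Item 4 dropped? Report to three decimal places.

Remaining items: Item 1, Item 2, Item 3 (k = 3).
ΣVar(i) = 1.10 + 0.61 + 1.82 = 3.53
σ²_T = 3.53 + 2 × 1.57 = 6.67
α (item deleted) = (3/2)·(1 − 3.53/6.67) = 0.706

α = 0.706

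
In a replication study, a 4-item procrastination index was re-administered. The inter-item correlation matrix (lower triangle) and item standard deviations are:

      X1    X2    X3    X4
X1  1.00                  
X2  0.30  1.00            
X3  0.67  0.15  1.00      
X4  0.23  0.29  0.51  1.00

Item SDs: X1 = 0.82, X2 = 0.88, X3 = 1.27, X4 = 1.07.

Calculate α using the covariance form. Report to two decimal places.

α = 0.69

Σσ²ᵢ = 0.82² + 0.88² + 1.27² + 1.07² = 4.2046
Covariances σ_ij = r_ij · s_i · s_j:
  σ(X1,X2) = 0.30 × 0.82 × 0.88 = 0.2165
  σ(X1,X3) = 0.67 × 0.82 × 1.27 = 0.6977
  σ(X1,X4) = 0.23 × 0.82 × 1.07 = 0.2018
  σ(X2,X3) = 0.15 × 0.88 × 1.27 = 0.1676
  σ(X2,X4) = 0.29 × 0.88 × 1.07 = 0.2731
  σ(X3,X4) = 0.51 × 1.27 × 1.07 = 0.6930
σ²_T = Σσ²ᵢ + 2·Σσ_ij = 4.2046 + 2 × 2.2497 = 8.7040
α = (4/3)·(1 − 4.2046/8.7040) = 0.69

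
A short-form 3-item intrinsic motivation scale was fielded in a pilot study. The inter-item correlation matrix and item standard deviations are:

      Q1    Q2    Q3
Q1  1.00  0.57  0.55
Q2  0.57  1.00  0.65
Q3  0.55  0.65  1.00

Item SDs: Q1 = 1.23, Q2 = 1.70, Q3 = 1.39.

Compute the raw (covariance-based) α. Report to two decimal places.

α = 0.80

Σσ²ᵢ = 1.23² + 1.70² + 1.39² = 6.3350
Covariances σ_ij = r_ij · s_i · s_j:
  σ(Q1,Q2) = 0.57 × 1.23 × 1.70 = 1.1919
  σ(Q1,Q3) = 0.55 × 1.23 × 1.39 = 0.9403
  σ(Q2,Q3) = 0.65 × 1.70 × 1.39 = 1.5359
σ²_T = Σσ²ᵢ + 2·Σσ_ij = 6.3350 + 2 × 3.6681 = 13.6712
α = (3/2)·(1 − 6.3350/13.6712) = 0.80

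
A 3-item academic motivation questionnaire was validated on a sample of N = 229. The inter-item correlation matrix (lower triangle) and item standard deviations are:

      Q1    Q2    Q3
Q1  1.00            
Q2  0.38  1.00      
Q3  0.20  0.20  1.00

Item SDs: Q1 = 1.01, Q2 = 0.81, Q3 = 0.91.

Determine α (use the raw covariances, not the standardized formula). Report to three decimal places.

α = 0.508

Σσ²ᵢ = 1.01² + 0.81² + 0.91² = 2.5043
Covariances σ_ij = r_ij · s_i · s_j:
  σ(Q1,Q2) = 0.38 × 1.01 × 0.81 = 0.3109
  σ(Q1,Q3) = 0.20 × 1.01 × 0.91 = 0.1838
  σ(Q2,Q3) = 0.20 × 0.81 × 0.91 = 0.1474
σ²_T = Σσ²ᵢ + 2·Σσ_ij = 2.5043 + 2 × 0.6421 = 3.7885
α = (3/2)·(1 − 2.5043/3.7885) = 0.508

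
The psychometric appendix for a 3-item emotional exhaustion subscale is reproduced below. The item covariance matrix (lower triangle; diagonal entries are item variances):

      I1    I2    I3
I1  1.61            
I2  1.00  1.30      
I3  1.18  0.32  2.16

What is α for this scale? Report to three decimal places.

sum of item variances = 1.61 + 1.30 + 2.16 = 5.07
Σ_{i<j} σ_ij = 2.50
σ²_total = 5.07 + 2 × 2.50 = 10.07
α = (k/(k−1))·(1 − sum of item variances/σ²_total) = (3/2)·(1 − 5.07/10.07) = 0.745

α = 0.745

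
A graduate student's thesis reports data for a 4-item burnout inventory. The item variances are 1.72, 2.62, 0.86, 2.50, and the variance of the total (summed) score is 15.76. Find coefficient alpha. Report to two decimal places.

α = 0.68

ΣVar(i) = 1.72 + 2.62 + 0.86 + 2.50 = 7.70
α = (k/(k−1))·(1 − ΣVar(i)/Var(T)) = (4/3)·(1 − 7.70/15.76) = 0.68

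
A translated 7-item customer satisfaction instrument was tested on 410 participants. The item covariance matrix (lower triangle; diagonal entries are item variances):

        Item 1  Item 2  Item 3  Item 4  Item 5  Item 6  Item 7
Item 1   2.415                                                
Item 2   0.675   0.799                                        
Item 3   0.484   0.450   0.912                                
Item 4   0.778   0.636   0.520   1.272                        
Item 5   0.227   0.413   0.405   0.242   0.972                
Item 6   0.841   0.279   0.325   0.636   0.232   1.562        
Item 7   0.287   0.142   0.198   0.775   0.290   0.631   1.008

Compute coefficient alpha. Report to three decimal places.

ΣVar(i) = 2.415 + 0.799 + 0.912 + 1.272 + 0.972 + 1.562 + 1.008 = 8.940
Sum of the distinct covariances = 9.466
σ²_total = 8.940 + 2 × 9.466 = 27.872
α = (k/(k−1))·(1 − ΣVar(i)/σ²_total) = (7/6)·(1 − 8.940/27.872) = 0.792

coefficient alpha = 0.792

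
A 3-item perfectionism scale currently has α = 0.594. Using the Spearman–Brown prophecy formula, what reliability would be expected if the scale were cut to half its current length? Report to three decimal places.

predicted reliability = 0.422

Length factor m = 1/2
α' = m·α / (1 − (1−m)·α)
   = 1/2 × 0.594 / (1 − (1 − 1/2) × 0.594)
   = 0.2970 / 0.7030 = 0.422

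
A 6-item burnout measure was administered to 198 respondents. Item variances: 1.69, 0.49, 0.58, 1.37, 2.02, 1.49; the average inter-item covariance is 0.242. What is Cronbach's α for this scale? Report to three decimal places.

Σσᵢ² = 1.69 + 0.49 + 0.58 + 1.37 + 2.02 + 1.49 = 7.64
Sum of the 15 distinct covariances = 15 × 0.242 = 3.630
total variance = Σσᵢ² + 2·Σcov = 7.64 + 2 × 3.630 = 14.900
α = (6/5)·(1 − 7.64/14.900) = 0.585

α = 0.585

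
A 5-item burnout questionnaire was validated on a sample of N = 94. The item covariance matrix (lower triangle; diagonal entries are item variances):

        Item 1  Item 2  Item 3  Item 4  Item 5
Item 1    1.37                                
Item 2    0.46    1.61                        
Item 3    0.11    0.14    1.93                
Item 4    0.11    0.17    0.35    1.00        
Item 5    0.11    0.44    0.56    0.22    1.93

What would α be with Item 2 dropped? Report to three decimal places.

Remaining items: Item 1, Item 3, Item 4, Item 5 (k = 4).
ΣVar(i) = 1.37 + 1.93 + 1.00 + 1.93 = 6.23
σ²_total = 6.23 + 2 × 1.46 = 9.15
α (item deleted) = (4/3)·(1 − 6.23/9.15) = 0.426

α = 0.426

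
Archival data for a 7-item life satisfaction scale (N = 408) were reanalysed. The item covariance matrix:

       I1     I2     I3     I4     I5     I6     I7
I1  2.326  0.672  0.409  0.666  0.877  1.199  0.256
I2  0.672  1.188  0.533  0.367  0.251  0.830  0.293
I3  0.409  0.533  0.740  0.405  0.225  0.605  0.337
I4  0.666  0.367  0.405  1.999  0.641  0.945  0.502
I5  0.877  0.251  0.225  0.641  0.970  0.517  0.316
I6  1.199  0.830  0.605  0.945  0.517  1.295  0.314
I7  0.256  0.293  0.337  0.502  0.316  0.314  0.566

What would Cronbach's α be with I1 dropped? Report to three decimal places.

Remaining items: I2, I3, I4, I5, I6, I7 (k = 6).
Σσ²ᵢ = 1.188 + 0.740 + 1.999 + 0.970 + 1.295 + 0.566 = 6.758
σ²_T = 6.758 + 2 × 7.081 = 20.920
α (item deleted) = (6/5)·(1 − 6.758/20.920) = 0.812

Cronbach's α = 0.812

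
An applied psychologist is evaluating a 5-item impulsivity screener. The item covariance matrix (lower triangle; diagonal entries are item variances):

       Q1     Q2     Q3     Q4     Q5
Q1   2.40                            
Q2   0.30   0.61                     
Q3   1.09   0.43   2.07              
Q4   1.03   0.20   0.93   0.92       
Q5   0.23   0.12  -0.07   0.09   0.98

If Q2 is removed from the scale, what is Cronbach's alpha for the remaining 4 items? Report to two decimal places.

Cronbach's alpha = 0.68

Remaining items: Q1, Q3, Q4, Q5 (k = 4).
Σσᵢ² = 2.40 + 2.07 + 0.92 + 0.98 = 6.37
total variance = 6.37 + 2 × 3.30 = 12.97
α (item deleted) = (4/3)·(1 − 6.37/12.97) = 0.68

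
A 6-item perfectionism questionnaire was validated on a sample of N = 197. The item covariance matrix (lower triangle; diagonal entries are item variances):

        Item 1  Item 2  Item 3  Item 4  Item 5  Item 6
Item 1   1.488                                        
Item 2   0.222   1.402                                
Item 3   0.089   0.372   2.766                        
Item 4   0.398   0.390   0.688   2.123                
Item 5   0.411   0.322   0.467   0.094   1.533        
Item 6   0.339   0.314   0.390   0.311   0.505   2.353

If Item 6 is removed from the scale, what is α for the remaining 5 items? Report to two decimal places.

Remaining items: Item 1, Item 2, Item 3, Item 4, Item 5 (k = 5).
Σσ²ᵢ = 1.488 + 1.402 + 2.766 + 2.123 + 1.533 = 9.312
total variance = 9.312 + 2 × 3.453 = 16.218
α (item deleted) = (5/4)·(1 − 9.312/16.218) = 0.53

α = 0.53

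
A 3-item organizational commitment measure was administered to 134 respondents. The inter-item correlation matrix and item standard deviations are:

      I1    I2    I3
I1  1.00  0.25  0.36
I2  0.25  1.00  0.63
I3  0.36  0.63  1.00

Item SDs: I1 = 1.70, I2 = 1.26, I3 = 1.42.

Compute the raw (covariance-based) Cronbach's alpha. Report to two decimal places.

α = 0.66

Σσ²ᵢ = 1.70² + 1.26² + 1.42² = 6.4940
Covariances σ_ij = r_ij · s_i · s_j:
  σ(I1,I2) = 0.25 × 1.70 × 1.26 = 0.5355
  σ(I1,I3) = 0.36 × 1.70 × 1.42 = 0.8690
  σ(I2,I3) = 0.63 × 1.26 × 1.42 = 1.1272
σ²_T = Σσ²ᵢ + 2·Σσ_ij = 6.4940 + 2 × 2.5317 = 11.5574
α = (3/2)·(1 − 6.4940/11.5574) = 0.66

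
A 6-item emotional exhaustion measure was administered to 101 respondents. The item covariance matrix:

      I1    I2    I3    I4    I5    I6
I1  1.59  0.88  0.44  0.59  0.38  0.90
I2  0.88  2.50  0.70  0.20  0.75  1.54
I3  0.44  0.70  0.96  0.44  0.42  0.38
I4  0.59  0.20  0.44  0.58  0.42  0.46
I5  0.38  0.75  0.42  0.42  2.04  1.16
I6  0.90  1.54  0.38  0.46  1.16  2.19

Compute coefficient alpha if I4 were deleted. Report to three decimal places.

Remaining items: I1, I2, I3, I5, I6 (k = 5).
ΣVar(i) = 1.59 + 2.50 + 0.96 + 2.04 + 2.19 = 9.28
σ²_T = 9.28 + 2 × 7.55 = 24.38
α (item deleted) = (5/4)·(1 − 9.28/24.38) = 0.774

α = 0.774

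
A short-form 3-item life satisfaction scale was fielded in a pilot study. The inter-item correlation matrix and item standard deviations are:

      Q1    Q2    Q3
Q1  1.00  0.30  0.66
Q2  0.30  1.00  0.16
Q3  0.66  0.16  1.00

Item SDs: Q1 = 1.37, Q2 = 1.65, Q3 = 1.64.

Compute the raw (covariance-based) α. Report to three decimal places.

α = 0.624

Σσ²ᵢ = 1.37² + 1.65² + 1.64² = 7.2890
Covariances σ_ij = r_ij · s_i · s_j:
  σ(Q1,Q2) = 0.30 × 1.37 × 1.65 = 0.6782
  σ(Q1,Q3) = 0.66 × 1.37 × 1.64 = 1.4829
  σ(Q2,Q3) = 0.16 × 1.65 × 1.64 = 0.4330
σ²_T = Σσ²ᵢ + 2·Σσ_ij = 7.2890 + 2 × 2.5941 = 12.4772
α = (3/2)·(1 − 7.2890/12.4772) = 0.624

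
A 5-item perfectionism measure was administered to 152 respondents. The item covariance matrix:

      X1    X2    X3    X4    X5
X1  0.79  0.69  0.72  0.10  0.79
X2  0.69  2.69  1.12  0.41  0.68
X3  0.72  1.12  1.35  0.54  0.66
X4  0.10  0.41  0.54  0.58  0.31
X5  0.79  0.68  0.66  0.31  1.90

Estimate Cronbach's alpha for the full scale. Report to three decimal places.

ΣVar(i) = 0.79 + 2.69 + 1.35 + 0.58 + 1.90 = 7.31
Σ_{i<j} σ_ij = 6.02
σ²_T = 7.31 + 2 × 6.02 = 19.35
α = (k/(k−1))·(1 − ΣVar(i)/σ²_T) = (5/4)·(1 − 7.31/19.35) = 0.778

α = 0.778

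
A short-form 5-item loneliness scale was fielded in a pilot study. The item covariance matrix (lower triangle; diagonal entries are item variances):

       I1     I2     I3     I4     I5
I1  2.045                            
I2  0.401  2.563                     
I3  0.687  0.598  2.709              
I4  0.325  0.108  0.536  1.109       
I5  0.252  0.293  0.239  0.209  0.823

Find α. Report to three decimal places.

α = 0.551

ΣVar(i) = 2.045 + 2.563 + 2.709 + 1.109 + 0.823 = 9.249
Σ_{i<j} σ_ij = 3.648
Var(T) = 9.249 + 2 × 3.648 = 16.545
α = (k/(k−1))·(1 − ΣVar(i)/Var(T)) = (5/4)·(1 − 9.249/16.545) = 0.551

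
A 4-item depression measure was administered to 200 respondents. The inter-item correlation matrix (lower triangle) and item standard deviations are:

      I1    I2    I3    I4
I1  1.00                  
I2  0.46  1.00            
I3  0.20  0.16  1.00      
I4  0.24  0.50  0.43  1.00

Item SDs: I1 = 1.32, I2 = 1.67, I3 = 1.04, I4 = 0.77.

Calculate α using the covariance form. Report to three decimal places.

Σσ²ᵢ = 1.32² + 1.67² + 1.04² + 0.77² = 6.2058
Covariances σ_ij = r_ij · s_i · s_j:
  σ(I1,I2) = 0.46 × 1.32 × 1.67 = 1.0140
  σ(I1,I3) = 0.20 × 1.32 × 1.04 = 0.2746
  σ(I1,I4) = 0.24 × 1.32 × 0.77 = 0.2439
  σ(I2,I3) = 0.16 × 1.67 × 1.04 = 0.2779
  σ(I2,I4) = 0.50 × 1.67 × 0.77 = 0.6430
  σ(I3,I4) = 0.43 × 1.04 × 0.77 = 0.3443
σ²_T = Σσ²ᵢ + 2·Σσ_ij = 6.2058 + 2 × 2.7977 = 11.8012
α = (4/3)·(1 − 6.2058/11.8012) = 0.632

α = 0.632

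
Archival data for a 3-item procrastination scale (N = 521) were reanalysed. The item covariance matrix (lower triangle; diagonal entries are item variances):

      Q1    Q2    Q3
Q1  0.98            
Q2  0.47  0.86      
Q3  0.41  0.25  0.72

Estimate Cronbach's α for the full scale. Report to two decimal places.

α = 0.70

ΣVar(i) = 0.98 + 0.86 + 0.72 = 2.56
Sum of off-diagonal covariances = 1.13
Var(T) = 2.56 + 2 × 1.13 = 4.82
α = (k/(k−1))·(1 − ΣVar(i)/Var(T)) = (3/2)·(1 − 2.56/4.82) = 0.70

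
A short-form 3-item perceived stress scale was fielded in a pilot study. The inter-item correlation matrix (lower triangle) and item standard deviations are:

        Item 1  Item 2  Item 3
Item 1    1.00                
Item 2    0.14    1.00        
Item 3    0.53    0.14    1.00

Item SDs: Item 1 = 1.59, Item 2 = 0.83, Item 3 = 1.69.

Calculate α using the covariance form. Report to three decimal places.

α = 0.559

Σσ²ᵢ = 1.59² + 0.83² + 1.69² = 6.0731
Covariances σ_ij = r_ij · s_i · s_j:
  σ(Item 1,Item 2) = 0.14 × 1.59 × 0.83 = 0.1848
  σ(Item 1,Item 3) = 0.53 × 1.59 × 1.69 = 1.4242
  σ(Item 2,Item 3) = 0.14 × 0.83 × 1.69 = 0.1964
σ²_T = Σσ²ᵢ + 2·Σσ_ij = 6.0731 + 2 × 1.8054 = 9.6839
α = (3/2)·(1 − 6.0731/9.6839) = 0.559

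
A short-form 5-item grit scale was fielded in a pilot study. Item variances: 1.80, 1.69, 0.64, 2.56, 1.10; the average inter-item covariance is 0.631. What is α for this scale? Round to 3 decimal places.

ΣVar(i) = 1.80 + 1.69 + 0.64 + 2.56 + 1.10 = 7.79
Sum of the 10 distinct covariances = 10 × 0.631 = 6.310
Var(T) = ΣVar(i) + 2·Σcov = 7.79 + 2 × 6.310 = 20.410
α = (5/4)·(1 − 7.79/20.410) = 0.773

α = 0.773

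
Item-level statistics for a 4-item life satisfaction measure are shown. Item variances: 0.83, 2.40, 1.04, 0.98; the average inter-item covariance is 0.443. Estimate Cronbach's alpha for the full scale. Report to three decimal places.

Σσ²ᵢ = 0.83 + 2.40 + 1.04 + 0.98 = 5.25
Sum of the 6 distinct covariances = 6 × 0.443 = 2.658
Var(T) = Σσ²ᵢ + 2·Σcov = 5.25 + 2 × 2.658 = 10.566
α = (4/3)·(1 − 5.25/10.566) = 0.671

Cronbach's alpha = 0.671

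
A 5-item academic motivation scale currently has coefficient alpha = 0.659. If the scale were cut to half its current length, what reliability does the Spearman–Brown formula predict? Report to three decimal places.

predicted reliability = 0.491

Length factor m = 1/2
α' = m·α / (1 − (1−m)·α)
   = 1/2 × 0.659 / (1 − (1 − 1/2) × 0.659)
   = 0.3295 / 0.6705 = 0.491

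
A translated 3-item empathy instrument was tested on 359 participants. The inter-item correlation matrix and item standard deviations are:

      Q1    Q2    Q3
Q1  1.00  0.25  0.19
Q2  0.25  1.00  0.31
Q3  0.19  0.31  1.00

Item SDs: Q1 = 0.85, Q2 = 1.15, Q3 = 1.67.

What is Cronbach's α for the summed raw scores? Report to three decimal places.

α = 0.472

Σσ²ᵢ = 0.85² + 1.15² + 1.67² = 4.8339
Covariances σ_ij = r_ij · s_i · s_j:
  σ(Q1,Q2) = 0.25 × 0.85 × 1.15 = 0.2444
  σ(Q1,Q3) = 0.19 × 0.85 × 1.67 = 0.2697
  σ(Q2,Q3) = 0.31 × 1.15 × 1.67 = 0.5954
σ²_T = Σσ²ᵢ + 2·Σσ_ij = 4.8339 + 2 × 1.1095 = 7.0529
α = (3/2)·(1 − 4.8339/7.0529) = 0.472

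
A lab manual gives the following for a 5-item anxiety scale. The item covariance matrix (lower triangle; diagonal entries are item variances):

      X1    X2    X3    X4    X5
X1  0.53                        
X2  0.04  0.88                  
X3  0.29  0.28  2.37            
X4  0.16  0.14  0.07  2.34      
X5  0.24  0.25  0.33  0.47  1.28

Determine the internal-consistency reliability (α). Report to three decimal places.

Σσᵢ² = 0.53 + 0.88 + 2.37 + 2.34 + 1.28 = 7.40
Sum of off-diagonal covariances = 2.27
σ²_total = 7.40 + 2 × 2.27 = 11.94
α = (k/(k−1))·(1 − Σσᵢ²/σ²_total) = (5/4)·(1 − 7.40/11.94) = 0.475

α = 0.475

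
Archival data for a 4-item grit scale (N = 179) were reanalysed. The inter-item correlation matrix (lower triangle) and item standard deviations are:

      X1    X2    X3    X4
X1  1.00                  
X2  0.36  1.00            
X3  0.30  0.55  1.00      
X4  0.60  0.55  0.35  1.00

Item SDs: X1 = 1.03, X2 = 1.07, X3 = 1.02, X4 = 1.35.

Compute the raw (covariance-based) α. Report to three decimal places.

α = 0.766

Σσ²ᵢ = 1.03² + 1.07² + 1.02² + 1.35² = 5.0687
Covariances σ_ij = r_ij · s_i · s_j:
  σ(X1,X2) = 0.36 × 1.03 × 1.07 = 0.3968
  σ(X1,X3) = 0.30 × 1.03 × 1.02 = 0.3152
  σ(X1,X4) = 0.60 × 1.03 × 1.35 = 0.8343
  σ(X2,X3) = 0.55 × 1.07 × 1.02 = 0.6003
  σ(X2,X4) = 0.55 × 1.07 × 1.35 = 0.7945
  σ(X3,X4) = 0.35 × 1.02 × 1.35 = 0.4819
σ²_T = Σσ²ᵢ + 2·Σσ_ij = 5.0687 + 2 × 3.4230 = 11.9147
α = (4/3)·(1 − 5.0687/11.9147) = 0.766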